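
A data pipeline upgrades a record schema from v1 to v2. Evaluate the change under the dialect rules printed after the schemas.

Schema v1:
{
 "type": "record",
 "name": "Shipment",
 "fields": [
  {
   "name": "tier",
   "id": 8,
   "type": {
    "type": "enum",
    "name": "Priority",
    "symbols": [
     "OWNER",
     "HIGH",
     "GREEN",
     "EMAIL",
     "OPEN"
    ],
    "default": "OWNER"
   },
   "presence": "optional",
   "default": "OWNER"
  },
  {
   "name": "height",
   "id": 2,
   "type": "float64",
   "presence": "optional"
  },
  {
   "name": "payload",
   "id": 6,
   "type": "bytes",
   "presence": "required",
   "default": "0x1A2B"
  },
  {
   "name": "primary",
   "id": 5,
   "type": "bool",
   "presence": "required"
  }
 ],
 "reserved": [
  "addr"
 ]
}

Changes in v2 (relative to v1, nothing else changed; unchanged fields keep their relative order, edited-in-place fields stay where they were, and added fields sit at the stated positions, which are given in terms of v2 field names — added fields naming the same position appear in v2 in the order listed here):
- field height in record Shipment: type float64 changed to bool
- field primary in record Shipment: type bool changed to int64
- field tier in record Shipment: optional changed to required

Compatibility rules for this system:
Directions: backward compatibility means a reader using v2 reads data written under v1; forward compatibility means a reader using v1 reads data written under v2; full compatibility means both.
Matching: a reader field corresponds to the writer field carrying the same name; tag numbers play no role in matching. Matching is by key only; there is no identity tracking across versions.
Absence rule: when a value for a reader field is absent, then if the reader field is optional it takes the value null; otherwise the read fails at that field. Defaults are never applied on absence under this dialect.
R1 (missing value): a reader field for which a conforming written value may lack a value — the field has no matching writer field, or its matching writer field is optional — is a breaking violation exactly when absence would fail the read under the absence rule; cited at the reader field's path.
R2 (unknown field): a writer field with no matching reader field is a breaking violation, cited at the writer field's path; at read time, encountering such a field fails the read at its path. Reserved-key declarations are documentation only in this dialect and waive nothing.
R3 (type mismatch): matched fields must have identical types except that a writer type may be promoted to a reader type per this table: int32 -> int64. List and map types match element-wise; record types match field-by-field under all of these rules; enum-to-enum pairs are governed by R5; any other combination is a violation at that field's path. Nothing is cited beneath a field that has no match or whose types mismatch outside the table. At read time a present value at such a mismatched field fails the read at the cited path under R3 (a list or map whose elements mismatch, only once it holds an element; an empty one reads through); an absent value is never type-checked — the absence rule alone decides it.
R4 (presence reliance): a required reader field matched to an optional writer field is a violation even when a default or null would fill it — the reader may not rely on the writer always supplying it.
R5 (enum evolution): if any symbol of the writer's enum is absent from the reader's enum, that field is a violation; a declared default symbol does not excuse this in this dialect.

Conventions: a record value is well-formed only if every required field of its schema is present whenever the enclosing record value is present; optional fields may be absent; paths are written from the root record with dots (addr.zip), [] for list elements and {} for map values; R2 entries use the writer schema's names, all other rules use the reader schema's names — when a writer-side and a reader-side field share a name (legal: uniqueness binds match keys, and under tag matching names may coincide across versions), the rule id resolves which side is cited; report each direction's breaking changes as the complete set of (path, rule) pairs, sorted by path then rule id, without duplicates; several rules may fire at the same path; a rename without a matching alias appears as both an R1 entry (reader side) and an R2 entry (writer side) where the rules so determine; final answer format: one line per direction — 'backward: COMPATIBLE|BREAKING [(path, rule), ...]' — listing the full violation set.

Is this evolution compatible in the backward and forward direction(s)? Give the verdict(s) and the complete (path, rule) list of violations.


backward: BREAKING [(height, R3), (primary, R3), (tier, R1), (tier, R4)]; forward: BREAKING [(height, R3), (primary, R3)]

the writer's type comes first in each Shipment pair
backward for Shipment (reader v2, writer v1):
  tier <- tier (Priority -> Priority, writer optional)
  height <- height (float64 -> bool, writer optional)
  payload <- payload (bytes -> bytes, writer required)
  primary <- primary (bool -> int64, writer required)
  R3 fires at height
  R3 fires at primary
  R1 fires at tier
  R4 fires at tier
  => backward: BREAKING (4)
forward for Shipment (reader v1, writer v2):
  tier <- tier (Priority -> Priority, writer required)
  height <- height (bool -> float64, writer optional)
  payload <- payload (bytes -> bytes, writer required)
  primary <- primary (int64 -> bool, writer required)
  R3 fires at height
  R3 fires at primary
  => forward: BREAKING (2)


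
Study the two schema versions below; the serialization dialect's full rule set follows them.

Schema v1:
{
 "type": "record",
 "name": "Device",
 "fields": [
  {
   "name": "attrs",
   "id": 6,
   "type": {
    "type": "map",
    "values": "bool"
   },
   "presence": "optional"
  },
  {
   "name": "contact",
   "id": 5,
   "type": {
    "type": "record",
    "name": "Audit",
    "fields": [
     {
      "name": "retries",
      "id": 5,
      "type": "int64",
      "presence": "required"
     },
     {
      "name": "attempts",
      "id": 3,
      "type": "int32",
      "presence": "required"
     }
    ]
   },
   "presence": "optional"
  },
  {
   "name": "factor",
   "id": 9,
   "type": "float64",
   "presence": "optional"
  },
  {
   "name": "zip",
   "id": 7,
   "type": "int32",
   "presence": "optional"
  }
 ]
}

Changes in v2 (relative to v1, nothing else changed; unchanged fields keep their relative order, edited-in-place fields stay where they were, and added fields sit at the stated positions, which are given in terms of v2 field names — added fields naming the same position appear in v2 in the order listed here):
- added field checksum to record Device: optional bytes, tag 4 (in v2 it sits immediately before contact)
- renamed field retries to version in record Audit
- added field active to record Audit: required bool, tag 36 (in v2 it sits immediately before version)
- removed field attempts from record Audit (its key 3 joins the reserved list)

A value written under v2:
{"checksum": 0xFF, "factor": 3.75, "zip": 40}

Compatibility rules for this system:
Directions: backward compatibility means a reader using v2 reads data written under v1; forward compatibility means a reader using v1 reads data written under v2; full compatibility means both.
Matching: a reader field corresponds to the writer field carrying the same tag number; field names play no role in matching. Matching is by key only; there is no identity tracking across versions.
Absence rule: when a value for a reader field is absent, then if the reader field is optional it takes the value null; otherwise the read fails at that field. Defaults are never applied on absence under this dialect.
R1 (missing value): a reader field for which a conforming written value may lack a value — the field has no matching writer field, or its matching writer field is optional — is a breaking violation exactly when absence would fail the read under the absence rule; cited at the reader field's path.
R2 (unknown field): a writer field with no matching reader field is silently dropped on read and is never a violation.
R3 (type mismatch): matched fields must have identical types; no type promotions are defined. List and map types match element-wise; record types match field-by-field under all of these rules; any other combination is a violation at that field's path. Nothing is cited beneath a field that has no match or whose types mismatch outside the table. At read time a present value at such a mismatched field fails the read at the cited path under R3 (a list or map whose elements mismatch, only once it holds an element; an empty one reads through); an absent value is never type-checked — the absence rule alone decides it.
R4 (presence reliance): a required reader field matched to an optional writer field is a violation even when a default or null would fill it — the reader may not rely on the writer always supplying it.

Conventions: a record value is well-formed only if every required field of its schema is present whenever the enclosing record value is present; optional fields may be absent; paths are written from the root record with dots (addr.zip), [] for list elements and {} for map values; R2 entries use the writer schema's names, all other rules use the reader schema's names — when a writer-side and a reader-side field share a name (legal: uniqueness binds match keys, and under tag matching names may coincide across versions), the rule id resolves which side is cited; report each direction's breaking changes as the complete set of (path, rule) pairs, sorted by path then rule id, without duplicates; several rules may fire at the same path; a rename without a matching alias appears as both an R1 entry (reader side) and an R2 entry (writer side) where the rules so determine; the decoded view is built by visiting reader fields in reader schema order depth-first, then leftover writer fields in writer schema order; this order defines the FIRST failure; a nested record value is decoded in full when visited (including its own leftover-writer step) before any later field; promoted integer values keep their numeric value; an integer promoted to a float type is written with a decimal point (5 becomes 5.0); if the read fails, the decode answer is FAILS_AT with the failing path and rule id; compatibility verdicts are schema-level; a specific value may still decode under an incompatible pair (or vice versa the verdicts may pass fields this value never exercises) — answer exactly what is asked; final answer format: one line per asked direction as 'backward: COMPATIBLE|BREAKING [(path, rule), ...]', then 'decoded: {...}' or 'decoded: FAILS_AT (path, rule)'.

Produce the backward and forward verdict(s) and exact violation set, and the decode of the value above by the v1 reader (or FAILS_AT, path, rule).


backward: BREAKING [(contact.active, R1)]; forward: BREAKING [(contact.attempts, R1)]; decoded: {"attrs": null, "contact": null, "factor": 3.75, "zip": 40}

the writer's type comes first in each Device pair
backward analysis of Device with v2 as reader and v1 as writer:
  attrs: map<string, bool> -> map<string, bool>, writer optional; from attrs
  checksum: no writer-side match
  contact: Audit -> Audit, writer optional; from contact
  factor: float64 -> float64, writer optional; from factor
  zip: int32 -> int32, writer optional; from zip
  contact.active: no writer-side match
  contact.version: int64 -> int64, writer required; from contact.retries
  writer field contact.attempts has no reader counterpart
  breaking: (contact.active, R1)
  => backward: BREAKING (1)
forward analysis of Device with v1 as reader and v2 as writer:
  attrs: map<string, bool> -> map<string, bool>, writer optional; from attrs
  contact: Audit -> Audit, writer optional; from contact
  factor: float64 -> float64, writer optional; from factor
  zip: int32 -> int32, writer optional; from zip
  writer field checksum has no reader counterpart
  contact.retries: int64 -> int64, writer required; from contact.version
  contact.attempts: no writer-side match
  writer field contact.active has no reader counterpart
  breaking: (contact.attempts, R1)
  => forward: BREAKING (1)
migrating the Device value to v1:
  attrs := null (not supplied -> null)
  contact := null (not supplied -> null)
  factor := 3.75
  zip := 40
  writer checksum: unmatched, discarded
  => decoded: {"attrs": null, "contact": null, "factor": 3.75, "zip": 40}


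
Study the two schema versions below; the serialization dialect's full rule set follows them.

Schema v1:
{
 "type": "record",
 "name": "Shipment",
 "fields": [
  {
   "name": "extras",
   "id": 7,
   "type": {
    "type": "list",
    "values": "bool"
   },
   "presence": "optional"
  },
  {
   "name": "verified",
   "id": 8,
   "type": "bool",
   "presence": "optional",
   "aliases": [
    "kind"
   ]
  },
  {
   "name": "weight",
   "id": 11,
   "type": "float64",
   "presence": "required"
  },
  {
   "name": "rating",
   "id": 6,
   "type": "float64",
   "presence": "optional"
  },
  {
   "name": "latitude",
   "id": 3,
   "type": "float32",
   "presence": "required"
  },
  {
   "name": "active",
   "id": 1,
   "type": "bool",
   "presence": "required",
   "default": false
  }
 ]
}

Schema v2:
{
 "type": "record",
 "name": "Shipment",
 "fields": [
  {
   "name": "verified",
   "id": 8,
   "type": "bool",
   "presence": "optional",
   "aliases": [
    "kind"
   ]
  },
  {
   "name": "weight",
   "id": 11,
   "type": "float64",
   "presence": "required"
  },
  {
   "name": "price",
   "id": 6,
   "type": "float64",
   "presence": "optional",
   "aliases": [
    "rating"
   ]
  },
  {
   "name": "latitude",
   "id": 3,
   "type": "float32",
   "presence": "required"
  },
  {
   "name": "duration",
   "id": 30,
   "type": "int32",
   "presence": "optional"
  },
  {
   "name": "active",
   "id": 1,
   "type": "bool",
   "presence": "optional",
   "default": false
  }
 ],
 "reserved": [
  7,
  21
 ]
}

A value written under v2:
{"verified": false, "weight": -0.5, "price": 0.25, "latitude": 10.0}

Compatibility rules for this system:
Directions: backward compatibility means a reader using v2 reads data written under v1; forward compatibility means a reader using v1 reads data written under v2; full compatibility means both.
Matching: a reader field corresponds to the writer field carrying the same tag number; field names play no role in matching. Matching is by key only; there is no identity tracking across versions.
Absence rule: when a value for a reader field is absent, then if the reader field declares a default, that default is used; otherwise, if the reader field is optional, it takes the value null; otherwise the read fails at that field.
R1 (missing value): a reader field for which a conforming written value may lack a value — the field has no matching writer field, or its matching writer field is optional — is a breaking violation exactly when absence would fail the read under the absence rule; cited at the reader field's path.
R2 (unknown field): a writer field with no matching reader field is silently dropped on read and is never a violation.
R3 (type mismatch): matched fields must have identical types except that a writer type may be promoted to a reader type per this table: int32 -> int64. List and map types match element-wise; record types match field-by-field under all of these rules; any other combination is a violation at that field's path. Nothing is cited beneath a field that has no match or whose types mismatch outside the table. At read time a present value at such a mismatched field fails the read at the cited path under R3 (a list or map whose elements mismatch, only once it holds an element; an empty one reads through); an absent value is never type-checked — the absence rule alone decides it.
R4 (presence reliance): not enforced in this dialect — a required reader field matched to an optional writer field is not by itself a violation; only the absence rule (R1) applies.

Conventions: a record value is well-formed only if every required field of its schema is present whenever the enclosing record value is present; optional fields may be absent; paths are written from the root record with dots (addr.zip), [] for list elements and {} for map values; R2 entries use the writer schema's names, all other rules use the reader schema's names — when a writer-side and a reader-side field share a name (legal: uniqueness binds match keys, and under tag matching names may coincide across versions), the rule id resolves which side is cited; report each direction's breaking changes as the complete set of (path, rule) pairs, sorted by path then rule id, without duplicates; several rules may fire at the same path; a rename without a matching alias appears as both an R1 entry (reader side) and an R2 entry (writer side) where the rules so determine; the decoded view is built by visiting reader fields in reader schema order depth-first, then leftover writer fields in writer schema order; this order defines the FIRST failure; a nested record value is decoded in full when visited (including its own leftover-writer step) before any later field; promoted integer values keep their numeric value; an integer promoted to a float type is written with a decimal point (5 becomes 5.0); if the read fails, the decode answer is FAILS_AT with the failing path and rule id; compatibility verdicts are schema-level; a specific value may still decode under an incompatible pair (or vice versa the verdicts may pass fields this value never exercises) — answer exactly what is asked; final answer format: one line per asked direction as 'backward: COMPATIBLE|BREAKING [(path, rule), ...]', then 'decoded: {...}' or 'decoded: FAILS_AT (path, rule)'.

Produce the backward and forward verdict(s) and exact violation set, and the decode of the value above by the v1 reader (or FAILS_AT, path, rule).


in Shipment below, arrows point writer -> reader
backward analysis of Shipment with v2 as reader and v1 as writer:
  writer optional, bool -> bool: reader verified maps from writer verified
  writer required, float64 -> float64: reader weight maps from writer weight
  writer optional, float64 -> float64: reader price maps from writer rating
  writer required, float32 -> float32: reader latitude maps from writer latitude
  duration: no writer-side match
  writer required, bool -> bool: reader active maps from writer active
  leftover writer field: extras
  => backward verdict for Shipment: COMPATIBLE, no violations
forward analysis of Shipment with v1 as reader and v2 as writer:
  extras: no writer-side match
  writer optional, bool -> bool: reader verified maps from writer verified
  writer required, float64 -> float64: reader weight maps from writer weight
  writer optional, float64 -> float64: reader rating maps from writer price
  writer required, float32 -> float32: reader latitude maps from writer latitude
  writer optional, bool -> bool: reader active maps from writer active
  leftover writer field: duration
  => forward verdict for Shipment: COMPATIBLE, no violations
migrating the Shipment value to v1:
  extras := null (not supplied -> null)
  verified := false
  weight := -0.5
  rating := 0.25 (from writer price)
  latitude := 10.0
  active := false (no value, default fills)
  => decoded: {"extras": null, "verified": false, "weight": -0.5, "rating": 0.25, "latitude": 10.0, "active": false}

backward: COMPATIBLE []; forward: COMPATIBLE []; decoded: {"extras": null, "verified": false, "weight": -0.5, "rating": 0.25, "latitude": 10.0, "active": false}


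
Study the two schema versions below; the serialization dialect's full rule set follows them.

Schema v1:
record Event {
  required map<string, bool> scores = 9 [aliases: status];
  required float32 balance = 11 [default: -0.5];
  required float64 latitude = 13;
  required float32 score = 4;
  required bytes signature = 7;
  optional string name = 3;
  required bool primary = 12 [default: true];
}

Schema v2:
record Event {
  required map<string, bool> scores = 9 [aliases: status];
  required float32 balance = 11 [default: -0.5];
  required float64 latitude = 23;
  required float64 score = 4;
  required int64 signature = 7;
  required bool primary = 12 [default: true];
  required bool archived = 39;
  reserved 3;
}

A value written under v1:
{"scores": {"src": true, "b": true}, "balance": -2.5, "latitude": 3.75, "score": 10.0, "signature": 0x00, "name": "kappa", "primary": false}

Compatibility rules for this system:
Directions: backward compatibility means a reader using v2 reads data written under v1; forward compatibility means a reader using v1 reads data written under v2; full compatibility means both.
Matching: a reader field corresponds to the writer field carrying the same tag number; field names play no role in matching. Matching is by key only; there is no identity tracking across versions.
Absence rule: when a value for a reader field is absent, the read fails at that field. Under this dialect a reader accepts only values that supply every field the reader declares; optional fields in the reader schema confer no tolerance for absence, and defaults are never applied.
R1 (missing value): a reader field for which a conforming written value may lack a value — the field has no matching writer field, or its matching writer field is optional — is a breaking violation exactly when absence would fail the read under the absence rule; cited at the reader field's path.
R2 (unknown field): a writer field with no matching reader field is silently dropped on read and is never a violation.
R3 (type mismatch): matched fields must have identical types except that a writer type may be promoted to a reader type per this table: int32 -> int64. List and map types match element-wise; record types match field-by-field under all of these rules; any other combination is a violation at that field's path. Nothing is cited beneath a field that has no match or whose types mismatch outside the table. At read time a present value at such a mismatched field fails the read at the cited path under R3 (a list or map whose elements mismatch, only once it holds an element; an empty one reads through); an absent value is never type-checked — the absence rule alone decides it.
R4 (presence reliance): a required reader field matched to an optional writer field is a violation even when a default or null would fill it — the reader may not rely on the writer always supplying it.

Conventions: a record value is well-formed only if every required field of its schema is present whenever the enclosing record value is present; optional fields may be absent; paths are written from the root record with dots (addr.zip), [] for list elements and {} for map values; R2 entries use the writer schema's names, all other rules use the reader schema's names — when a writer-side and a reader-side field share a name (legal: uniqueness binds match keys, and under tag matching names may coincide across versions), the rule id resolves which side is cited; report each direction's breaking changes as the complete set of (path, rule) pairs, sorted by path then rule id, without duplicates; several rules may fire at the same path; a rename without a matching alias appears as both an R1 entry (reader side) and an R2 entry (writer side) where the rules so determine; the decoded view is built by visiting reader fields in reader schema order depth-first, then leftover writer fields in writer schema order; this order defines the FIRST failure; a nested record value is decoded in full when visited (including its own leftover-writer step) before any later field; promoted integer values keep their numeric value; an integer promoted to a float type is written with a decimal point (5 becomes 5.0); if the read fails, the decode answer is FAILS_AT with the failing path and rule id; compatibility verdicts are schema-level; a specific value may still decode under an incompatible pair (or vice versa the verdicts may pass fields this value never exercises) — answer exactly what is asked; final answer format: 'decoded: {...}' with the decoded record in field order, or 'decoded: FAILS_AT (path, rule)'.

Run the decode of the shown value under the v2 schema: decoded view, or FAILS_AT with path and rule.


the writer's type comes first in each Event pair
decoding the Event value with the v2 reader:
  scores := {"src": true, "b": true}
  balance := -2.5
  read fails at latitude under R1 (no fill)
  => FAILS_AT (latitude, R1)
the rest of the Event diff is inert for this question:
  field score in record Event: type float32 changed to float64 -> changes Event's schema-level verdicts only — the decode of this value is the same
  added field archived to record Event: required bool, tag 39 (in v2 it sits last) -> changes Event's schema-level verdicts only — the decode of this value is the same
  field signature in record Event: type bytes changed to int64 -> changes Event's schema-level verdicts only — the decode of this value is the same
  removed field name from record Event (its key 3 joins the reserved list) -> changes Event's schema-level verdicts only — the decode of this value is the same

decoded: FAILS_AT (latitude, R1)


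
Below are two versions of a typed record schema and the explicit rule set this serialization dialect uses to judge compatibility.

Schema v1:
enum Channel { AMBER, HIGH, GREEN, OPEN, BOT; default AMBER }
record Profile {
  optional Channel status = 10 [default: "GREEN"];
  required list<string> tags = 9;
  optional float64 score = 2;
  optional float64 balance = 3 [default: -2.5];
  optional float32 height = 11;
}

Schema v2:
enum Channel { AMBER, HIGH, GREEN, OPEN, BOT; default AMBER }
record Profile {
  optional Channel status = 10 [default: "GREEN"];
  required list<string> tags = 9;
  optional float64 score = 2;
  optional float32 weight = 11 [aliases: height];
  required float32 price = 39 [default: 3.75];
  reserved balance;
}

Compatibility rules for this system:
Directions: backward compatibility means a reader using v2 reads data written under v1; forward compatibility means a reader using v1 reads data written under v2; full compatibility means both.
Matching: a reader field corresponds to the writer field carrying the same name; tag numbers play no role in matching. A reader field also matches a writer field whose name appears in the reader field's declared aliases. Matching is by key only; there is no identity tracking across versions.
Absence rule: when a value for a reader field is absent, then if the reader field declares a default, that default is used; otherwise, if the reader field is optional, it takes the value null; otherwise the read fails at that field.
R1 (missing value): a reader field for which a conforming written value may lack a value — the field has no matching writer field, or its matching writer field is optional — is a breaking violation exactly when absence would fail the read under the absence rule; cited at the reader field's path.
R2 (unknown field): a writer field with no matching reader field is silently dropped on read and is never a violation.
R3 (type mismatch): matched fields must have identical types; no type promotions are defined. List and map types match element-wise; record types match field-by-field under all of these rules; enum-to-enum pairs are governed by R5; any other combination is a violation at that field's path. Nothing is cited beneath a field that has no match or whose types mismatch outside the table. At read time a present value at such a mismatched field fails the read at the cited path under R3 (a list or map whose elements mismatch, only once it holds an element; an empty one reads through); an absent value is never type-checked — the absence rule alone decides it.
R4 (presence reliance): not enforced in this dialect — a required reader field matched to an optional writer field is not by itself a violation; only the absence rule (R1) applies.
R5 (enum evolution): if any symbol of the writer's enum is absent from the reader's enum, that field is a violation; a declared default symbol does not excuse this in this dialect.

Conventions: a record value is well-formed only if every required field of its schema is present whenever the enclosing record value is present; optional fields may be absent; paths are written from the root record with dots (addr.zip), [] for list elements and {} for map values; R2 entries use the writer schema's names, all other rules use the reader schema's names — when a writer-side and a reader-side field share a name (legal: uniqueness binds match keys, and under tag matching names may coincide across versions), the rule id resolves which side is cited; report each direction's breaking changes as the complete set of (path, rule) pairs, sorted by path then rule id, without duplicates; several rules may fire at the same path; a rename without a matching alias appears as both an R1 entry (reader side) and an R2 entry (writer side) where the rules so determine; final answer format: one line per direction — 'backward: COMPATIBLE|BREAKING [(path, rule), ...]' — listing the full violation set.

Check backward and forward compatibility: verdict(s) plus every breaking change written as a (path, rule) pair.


arrows below run writer -> reader for Profile
backward pass over Profile, reader schema v2, writer schema v1:
  status <- status (Channel -> Channel, writer optional)
  tags <- tags (list<string> -> list<string>, writer required)
  score <- score (float64 -> float64, writer optional)
  weight <- height (float32 -> float32, writer optional)
  price has no writer counterpart
  balance (writer side), unknown to reader
  => no violations; backward on Profile: COMPATIBLE
forward pass over Profile, reader schema v1, writer schema v2:
  status <- status (Channel -> Channel, writer optional)
  tags <- tags (list<string> -> list<string>, writer required)
  score <- score (float64 -> float64, writer optional)
  balance has no writer counterpart
  height has no writer counterpart
  weight (writer side), unknown to reader
  price (writer side), unknown to reader
  => no violations; forward on Profile: COMPATIBLE

backward: COMPATIBLE []; forward: COMPATIBLE []


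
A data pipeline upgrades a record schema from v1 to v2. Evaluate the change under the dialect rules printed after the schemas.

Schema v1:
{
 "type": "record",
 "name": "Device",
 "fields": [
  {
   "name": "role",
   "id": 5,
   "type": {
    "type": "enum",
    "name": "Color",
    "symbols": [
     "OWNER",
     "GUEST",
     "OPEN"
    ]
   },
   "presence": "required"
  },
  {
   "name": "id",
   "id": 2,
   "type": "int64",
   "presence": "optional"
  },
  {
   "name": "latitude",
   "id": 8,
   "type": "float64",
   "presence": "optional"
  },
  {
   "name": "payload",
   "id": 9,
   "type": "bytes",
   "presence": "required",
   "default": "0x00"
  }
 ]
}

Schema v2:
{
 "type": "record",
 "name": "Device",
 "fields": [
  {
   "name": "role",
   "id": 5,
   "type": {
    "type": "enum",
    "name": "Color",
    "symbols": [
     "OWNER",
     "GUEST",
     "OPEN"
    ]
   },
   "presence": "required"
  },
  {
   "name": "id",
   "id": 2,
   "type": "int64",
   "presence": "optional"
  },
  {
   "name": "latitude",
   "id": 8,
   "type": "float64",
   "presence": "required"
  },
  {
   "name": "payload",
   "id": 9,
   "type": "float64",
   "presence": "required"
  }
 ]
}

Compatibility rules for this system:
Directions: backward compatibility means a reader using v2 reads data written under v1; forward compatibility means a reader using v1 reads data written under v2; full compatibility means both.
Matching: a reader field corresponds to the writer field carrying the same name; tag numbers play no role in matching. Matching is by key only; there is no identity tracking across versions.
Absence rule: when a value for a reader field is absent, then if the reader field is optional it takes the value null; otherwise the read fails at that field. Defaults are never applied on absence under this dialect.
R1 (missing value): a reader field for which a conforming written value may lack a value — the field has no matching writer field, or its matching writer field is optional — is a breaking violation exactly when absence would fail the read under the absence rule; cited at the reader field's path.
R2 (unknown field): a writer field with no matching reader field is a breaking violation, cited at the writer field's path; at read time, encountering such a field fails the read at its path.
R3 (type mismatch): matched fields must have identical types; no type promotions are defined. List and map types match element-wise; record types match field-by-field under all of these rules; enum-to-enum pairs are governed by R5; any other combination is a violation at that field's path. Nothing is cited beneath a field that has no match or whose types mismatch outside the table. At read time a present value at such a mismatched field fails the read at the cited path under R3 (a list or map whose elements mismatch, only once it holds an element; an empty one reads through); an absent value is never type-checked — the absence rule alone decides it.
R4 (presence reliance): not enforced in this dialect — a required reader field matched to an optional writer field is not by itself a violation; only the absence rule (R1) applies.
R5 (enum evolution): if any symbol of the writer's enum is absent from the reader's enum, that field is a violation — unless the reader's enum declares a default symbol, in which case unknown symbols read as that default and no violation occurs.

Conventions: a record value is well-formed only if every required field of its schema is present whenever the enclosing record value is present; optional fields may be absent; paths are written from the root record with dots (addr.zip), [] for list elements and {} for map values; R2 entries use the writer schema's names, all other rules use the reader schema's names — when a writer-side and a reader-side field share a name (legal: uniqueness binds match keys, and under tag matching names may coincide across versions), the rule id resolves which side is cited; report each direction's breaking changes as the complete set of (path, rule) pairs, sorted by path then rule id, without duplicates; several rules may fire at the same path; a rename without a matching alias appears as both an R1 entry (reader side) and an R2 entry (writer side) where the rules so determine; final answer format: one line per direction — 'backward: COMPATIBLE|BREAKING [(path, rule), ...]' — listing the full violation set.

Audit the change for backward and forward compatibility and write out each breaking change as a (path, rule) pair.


the writer's type comes first in each Device pair
backward for Device (reader v2, writer v1):
  role: paired with writer role (Color -> Color; writer required)
  id: paired with writer id (int64 -> int64; writer optional)
  latitude: paired with writer latitude (float64 -> float64; writer optional)
  payload: paired with writer payload (bytes -> float64; writer required)
  violation R1 at latitude
  violation R3 at payload
  => backward: BREAKING (2)
forward for Device (reader v1, writer v2):
  role: paired with writer role (Color -> Color; writer required)
  id: paired with writer id (int64 -> int64; writer optional)
  latitude: paired with writer latitude (float64 -> float64; writer required)
  payload: paired with writer payload (float64 -> bytes; writer required)
  violation R3 at payload
  => forward: BREAKING (1)

backward: BREAKING [(latitude, R1), (payload, R3)]; forward: BREAKING [(payload, R3)]


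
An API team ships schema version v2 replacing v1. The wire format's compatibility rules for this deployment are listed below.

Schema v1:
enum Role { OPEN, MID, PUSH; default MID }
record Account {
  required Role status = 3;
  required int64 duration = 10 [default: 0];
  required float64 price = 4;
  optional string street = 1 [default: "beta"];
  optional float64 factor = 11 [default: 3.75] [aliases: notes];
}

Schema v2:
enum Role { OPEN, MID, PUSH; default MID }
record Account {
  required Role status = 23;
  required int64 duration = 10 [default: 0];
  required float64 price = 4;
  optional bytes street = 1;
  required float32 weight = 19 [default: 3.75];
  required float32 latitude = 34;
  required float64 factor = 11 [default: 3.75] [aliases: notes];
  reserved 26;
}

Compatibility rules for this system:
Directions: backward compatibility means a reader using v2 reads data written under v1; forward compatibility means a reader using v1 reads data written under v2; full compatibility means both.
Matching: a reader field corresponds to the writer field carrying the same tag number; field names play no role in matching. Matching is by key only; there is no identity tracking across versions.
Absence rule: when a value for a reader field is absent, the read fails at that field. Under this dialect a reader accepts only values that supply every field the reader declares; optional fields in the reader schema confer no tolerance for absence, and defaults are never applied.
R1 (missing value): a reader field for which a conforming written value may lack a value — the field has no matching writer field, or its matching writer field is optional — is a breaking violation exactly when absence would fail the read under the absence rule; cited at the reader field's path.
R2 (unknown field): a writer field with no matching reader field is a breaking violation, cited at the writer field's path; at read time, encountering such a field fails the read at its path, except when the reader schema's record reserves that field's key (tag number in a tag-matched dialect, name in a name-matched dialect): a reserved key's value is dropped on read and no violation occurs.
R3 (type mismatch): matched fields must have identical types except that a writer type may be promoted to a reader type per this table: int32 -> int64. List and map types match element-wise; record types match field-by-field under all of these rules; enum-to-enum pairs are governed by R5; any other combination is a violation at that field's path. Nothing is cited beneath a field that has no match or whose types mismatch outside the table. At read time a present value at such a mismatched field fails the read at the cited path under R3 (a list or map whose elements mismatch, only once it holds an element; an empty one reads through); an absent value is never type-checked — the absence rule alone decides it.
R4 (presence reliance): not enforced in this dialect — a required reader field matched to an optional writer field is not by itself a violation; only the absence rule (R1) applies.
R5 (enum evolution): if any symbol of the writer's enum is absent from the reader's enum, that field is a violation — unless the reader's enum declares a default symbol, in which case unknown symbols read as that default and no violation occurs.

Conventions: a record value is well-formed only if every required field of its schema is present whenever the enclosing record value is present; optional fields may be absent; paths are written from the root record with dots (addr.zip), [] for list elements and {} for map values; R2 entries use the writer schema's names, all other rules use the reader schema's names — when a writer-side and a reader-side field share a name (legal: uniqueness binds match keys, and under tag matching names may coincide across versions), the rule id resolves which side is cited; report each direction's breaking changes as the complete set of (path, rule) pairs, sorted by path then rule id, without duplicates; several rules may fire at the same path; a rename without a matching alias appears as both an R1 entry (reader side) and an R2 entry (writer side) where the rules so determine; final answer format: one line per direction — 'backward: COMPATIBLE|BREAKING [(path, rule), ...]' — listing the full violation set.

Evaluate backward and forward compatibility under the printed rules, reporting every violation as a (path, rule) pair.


arrows below run writer -> reader for Account
backward for Account (reader v2, writer v1):
  no writer field matches reader status
  duration: int64 -> int64, writer required; from duration
  price: float64 -> float64, writer required; from price
  street: string -> bytes, writer optional; from street
  no writer field matches reader weight
  no writer field matches reader latitude
  factor: float64 -> float64, writer optional; from factor
  writer field status has no reader counterpart
  violation R1 at factor
  violation R1 at latitude
  violation R1 at status
  violation R2 at status
  violation R1 at street
  violation R3 at street
  violation R1 at weight
  => backward: BREAKING (7)
forward for Account (reader v1, writer v2):
  no writer field matches reader status
  duration: int64 -> int64, writer required; from duration
  price: float64 -> float64, writer required; from price
  street: bytes -> string, writer optional; from street
  factor: float64 -> float64, writer required; from factor
  writer field status has no reader counterpart
  writer field weight has no reader counterpart
  writer field latitude has no reader counterpart
  violation R2 at latitude
  violation R1 at status
  violation R2 at status
  violation R1 at street
  violation R3 at street
  violation R2 at weight
  => forward: BREAKING (6)

backward: BREAKING [(factor, R1), (latitude, R1), (status, R1), (status, R2), (street, R1), (street, R3), (weight, R1)]; forward: BREAKING [(latitude, R2), (status, R1), (status, R2), (street, R1), (street, R3), (weight, R2)]
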